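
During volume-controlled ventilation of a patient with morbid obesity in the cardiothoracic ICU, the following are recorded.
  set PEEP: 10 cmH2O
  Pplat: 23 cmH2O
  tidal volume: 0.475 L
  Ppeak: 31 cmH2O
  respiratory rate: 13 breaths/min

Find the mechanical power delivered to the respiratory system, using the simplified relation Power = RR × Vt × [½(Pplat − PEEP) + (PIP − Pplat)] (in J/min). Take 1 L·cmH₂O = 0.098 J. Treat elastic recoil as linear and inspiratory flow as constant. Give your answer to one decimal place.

8.8

Per-breath work = Vt × [½(Pplat−PEEP) + (PIP−Pplat)] = 0.475 × [0.5×13.0 + 8.0] = 0.475 × 14.5 = 6.888 L·cmH2O.
Power = 13 × 6.888 = 89.544 L·cmH2O/min.
× 0.098 J/(L·cmH2O) → 8.775 J/min.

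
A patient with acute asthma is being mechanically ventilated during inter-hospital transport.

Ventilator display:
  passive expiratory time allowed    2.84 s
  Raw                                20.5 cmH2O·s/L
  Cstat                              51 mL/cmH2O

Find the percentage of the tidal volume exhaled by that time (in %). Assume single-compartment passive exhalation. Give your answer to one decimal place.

τ = R × C = 20.5 × 51 mL/cmH2O = 20.5 × 0.051 L/cmH2O = 1.046 s.
Passive exhalation: V(t)/V₀ = e^(−t/τ) = e^(−2.84/1.046) = 0.0662.
Fraction exhaled = 1 − 0.0662 = 0.9338 → 93.38%.

93.4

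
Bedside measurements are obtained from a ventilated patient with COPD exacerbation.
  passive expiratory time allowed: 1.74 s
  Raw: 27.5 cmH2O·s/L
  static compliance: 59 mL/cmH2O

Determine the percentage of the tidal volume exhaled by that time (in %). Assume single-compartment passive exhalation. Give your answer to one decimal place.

τ = R × C = 27.5 × 59 mL/cmH2O = 27.5 × 0.059 L/cmH2O = 1.623 s.
Passive exhalation: V(t)/V₀ = e^(−t/τ) = e^(−1.74/1.623) = 0.3423.
Fraction exhaled = 1 − 0.3423 = 0.6577 → 65.77%.

65.8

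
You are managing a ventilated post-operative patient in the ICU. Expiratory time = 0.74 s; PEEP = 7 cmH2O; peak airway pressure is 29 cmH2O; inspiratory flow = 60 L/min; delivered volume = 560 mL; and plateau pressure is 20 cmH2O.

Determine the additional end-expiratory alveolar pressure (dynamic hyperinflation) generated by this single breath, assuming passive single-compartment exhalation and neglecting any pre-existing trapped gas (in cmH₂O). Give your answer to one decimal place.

1.9

Flow: 60 L/min ÷ 60 = 1 L/s.
R = (PIP − Pplat)/V̇ = (29 − 20) / 1 = 9.0/1 = 9.0 cmH2O·s/L.
C = Vt/(Pplat − PEEP) = 560.0 / (20 − 7) = 560.0/13.0 = 43.077 mL/cmH2O.
τ = R × C = 9.0 × 0.04308 L/cmH2O = 0.3877 s.
Fraction remaining = e^(−Te/τ) = e^(−0.74/0.3877) = 0.1483; trapped volume = 560.0 × 0.1483 = 83.048 mL.
Additional alveolar pressure from trapping ≈ V_trapped / C = 83.048 / 43.077 = 1.928 cmH2O.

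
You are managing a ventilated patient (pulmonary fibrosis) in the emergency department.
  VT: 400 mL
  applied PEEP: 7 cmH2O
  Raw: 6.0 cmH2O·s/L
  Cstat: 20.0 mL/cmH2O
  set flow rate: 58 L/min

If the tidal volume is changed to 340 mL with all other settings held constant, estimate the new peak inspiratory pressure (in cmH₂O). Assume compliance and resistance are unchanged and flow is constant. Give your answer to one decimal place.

29.8

Flow: 58 L/min ÷ 60 = 0.9667 L/s.
PIP = Vt/C + R·V̇ + PEEP (constant-flow equation of motion).
Only the elastic term changes: ΔPIP = ΔVt / C = (340 − 400) / 20.0 = -3.0 cmH2O.
Original PIP = 400/20.0 + 6.0×0.9667 + 7 = 32.8 cmH2O; new PIP = 32.8 + (-3.0) = 29.8 cmH2O.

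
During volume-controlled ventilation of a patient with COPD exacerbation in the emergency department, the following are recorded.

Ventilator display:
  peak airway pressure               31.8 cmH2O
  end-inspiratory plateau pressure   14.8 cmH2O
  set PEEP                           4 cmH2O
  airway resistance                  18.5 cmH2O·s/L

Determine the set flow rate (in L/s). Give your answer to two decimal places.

flow = (PIP − Pplat) / Raw = 17.0 / 18.5 = 0.9189 L/s.

0.92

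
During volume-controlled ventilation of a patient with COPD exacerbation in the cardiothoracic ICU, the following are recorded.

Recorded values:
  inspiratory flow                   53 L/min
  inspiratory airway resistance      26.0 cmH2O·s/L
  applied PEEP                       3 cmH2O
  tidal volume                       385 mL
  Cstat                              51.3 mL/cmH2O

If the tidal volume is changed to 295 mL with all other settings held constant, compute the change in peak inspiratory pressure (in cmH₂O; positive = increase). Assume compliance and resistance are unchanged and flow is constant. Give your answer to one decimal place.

-1.8

PIP = Vt/C + R·V̇ + PEEP (constant-flow equation of motion).
Only the elastic term changes: ΔPIP = ΔVt / C = (295 − 385) / 51.3 = -1.754 cmH2O.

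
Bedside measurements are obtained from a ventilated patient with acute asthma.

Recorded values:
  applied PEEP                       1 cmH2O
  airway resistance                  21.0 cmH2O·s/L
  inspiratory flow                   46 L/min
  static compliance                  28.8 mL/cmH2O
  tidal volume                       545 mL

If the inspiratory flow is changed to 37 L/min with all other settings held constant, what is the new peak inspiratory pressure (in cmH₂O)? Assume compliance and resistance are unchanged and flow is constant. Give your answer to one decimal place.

32.9

Flow: 46 L/min ÷ 60 = 0.7667 L/s.
New flow: 37 L/min ÷ 60 = 0.6167 L/s.
PIP = Vt/C + R·V̇ + PEEP (constant-flow equation of motion).
Only the resistive term changes: ΔPIP = R × ΔV̇ = 21.0 × (0.6167 − 0.7667) = 21.0 × -0.15 = -3.15 cmH2O.
Original PIP = 545/28.8 + 21.0×0.7667 + 1 = 36.024 cmH2O; new PIP = 36.024 + (-3.15) = 32.874 cmH2O.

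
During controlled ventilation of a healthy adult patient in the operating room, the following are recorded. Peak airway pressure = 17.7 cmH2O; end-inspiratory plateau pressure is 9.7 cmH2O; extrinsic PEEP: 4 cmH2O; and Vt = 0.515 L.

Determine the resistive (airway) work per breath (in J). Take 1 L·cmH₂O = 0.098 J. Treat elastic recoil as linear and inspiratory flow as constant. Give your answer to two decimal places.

With constant inspiratory flow the resistive pressure is constant at PIP − Pplat = 17.7 − 9.7 = 8.0 cmH2O, so resistive work = 8.0 × 0.515 = 4.12 L·cmH2O.
× 0.098 J/(L·cmH2O) → 0.4038 J.

0.40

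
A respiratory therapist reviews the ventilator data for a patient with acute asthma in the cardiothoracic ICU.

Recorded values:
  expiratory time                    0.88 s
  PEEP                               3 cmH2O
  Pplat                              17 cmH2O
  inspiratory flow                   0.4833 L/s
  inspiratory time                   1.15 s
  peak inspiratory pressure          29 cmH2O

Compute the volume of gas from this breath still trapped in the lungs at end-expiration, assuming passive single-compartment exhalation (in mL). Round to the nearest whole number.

228

Vt = flow × Ti = 0.4833 L/s × 1.15 s × 1000 mL/L = 555.8 mL.
R = (PIP − Pplat)/V̇ = (29 − 17) / 0.4833 = 12.0/0.4833 = 24.829 cmH2O·s/L.
C = Vt/(Pplat − PEEP) = 555.8 / (17 − 3) = 555.8/14.0 = 39.7 mL/cmH2O.
τ = R × C = 24.829 × 0.0397 L/cmH2O = 0.9857 s.
Fraction remaining = e^(−Te/τ) = e^(−0.88/0.9857) = 0.4095.
Trapped volume = 555.8 × 0.4095 = 227.6 mL.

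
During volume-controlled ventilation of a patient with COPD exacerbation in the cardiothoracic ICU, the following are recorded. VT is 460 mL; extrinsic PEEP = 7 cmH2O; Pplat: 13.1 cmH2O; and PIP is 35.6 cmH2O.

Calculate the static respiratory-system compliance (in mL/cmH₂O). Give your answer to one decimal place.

Cstat = Vt / (Pplat − PEEP) = 460 / (13.1 − 7) = 460 / 6.1 = 75.41 mL/cmH2O.

75.4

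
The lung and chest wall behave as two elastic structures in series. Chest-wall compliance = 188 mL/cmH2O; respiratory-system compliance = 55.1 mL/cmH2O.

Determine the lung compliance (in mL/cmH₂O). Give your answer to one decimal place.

1/CL = 1/Crs − 1/Ccw.
1/CL = 1/55.1 − 1/188 = 0.01283.
CL = 77.942 mL/cmH2O.

77.9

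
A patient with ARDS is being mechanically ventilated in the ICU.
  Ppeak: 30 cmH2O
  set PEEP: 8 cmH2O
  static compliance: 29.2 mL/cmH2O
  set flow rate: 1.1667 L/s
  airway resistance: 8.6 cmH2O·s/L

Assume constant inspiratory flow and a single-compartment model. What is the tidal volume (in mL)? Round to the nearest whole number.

Equation of motion (constant flow): PIP = Vt/C + R·V̇ + PEEP.
Vt/C = PIP − R·V̇ − PEEP = 30 − 10.034 − 8 = 11.966 cmH2O.
Vt = C × 11.966 = 29.2 × 11.966 = 349.41 mL.

349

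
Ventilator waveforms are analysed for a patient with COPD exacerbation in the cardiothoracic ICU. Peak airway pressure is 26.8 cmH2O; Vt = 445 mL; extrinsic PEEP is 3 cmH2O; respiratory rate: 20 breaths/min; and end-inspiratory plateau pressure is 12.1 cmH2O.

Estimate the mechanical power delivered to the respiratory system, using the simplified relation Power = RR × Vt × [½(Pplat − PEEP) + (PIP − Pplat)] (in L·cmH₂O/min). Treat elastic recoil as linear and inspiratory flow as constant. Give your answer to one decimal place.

Per-breath work = Vt × [½(Pplat−PEEP) + (PIP−Pplat)] = 0.445 × [0.5×9.1 + 14.7] = 0.445 × 19.25 = 8.566 L·cmH2O.
Power = 20 × 8.566 = 171.32 L·cmH2O/min.

171.3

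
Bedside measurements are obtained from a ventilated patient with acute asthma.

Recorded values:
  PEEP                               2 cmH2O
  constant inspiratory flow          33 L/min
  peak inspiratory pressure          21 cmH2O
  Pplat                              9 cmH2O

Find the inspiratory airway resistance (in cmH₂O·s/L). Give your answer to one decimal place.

21.8

Flow: 33 L/min ÷ 60 = 0.55 L/s.
Raw = (PIP − Pplat) / flow = (21 − 9) / 0.55 = 12.0 / 0.55 = 21.818 cmH2O·s/L.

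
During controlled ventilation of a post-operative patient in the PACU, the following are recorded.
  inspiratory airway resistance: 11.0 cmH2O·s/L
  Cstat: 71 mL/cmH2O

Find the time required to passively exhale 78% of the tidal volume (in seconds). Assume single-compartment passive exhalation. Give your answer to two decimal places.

τ = R × C = 11.0 × 71 mL/cmH2O = 11.0 × 0.071 L/cmH2O = 0.781 s.
Exhaled fraction f = 1 − e^(−t/τ) → t = −τ·ln(1 − f) = −0.781·ln(0.22) = 1.183 s.

1.18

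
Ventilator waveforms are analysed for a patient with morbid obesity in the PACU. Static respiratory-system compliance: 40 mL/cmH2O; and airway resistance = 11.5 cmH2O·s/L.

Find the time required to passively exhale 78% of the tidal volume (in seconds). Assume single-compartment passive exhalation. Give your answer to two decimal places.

0.70

τ = R × C = 11.5 × 40 mL/cmH2O = 11.5 × 0.040 L/cmH2O = 0.46 s.
Exhaled fraction f = 1 − e^(−t/τ) → t = −τ·ln(1 − f) = −0.46·ln(0.22) = 0.6965 s.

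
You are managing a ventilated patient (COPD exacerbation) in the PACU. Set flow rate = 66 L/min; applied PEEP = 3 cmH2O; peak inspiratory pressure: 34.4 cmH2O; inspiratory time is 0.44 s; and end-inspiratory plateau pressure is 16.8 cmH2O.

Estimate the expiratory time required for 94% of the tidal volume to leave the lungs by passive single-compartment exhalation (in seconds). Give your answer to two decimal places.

Flow: 66 L/min ÷ 60 = 1.1 L/s.
Vt = flow × Ti = 1.1 L/s × 0.44 s × 1000 mL/L = 484.0 mL.
R = (PIP − Pplat)/V̇ = (34.4 − 16.8) / 1.1 = 17.6/1.1 = 16.0 cmH2O·s/L.
C = Vt/(Pplat − PEEP) = 484.0 / (16.8 − 3) = 484.0/13.8 = 35.072 mL/cmH2O.
τ = R × C = 16.0 × 0.03507 L/cmH2O = 0.5611 s.
t = −τ·ln(1 − 0.94) = −0.5611·ln(0.06) = 1.579 s.

1.58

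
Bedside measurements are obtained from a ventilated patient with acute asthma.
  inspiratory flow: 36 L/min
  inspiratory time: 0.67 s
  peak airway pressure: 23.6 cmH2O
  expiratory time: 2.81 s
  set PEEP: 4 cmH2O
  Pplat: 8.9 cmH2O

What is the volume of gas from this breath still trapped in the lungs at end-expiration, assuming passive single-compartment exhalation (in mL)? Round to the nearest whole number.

99

Flow: 36 L/min ÷ 60 = 0.6 L/s.
Vt = flow × Ti = 0.6 L/s × 0.67 s × 1000 mL/L = 402.0 mL.
R = (PIP − Pplat)/V̇ = (23.6 − 8.9) / 0.6 = 14.7/0.6 = 24.5 cmH2O·s/L.
C = Vt/(Pplat − PEEP) = 402.0 / (8.9 − 4) = 402.0/4.9 = 82.041 mL/cmH2O.
τ = R × C = 24.5 × 0.08204 L/cmH2O = 2.01 s.
Fraction remaining = e^(−Te/τ) = e^(−2.81/2.01) = 0.2471.
Trapped volume = 402.0 × 0.2471 = 99.334 mL.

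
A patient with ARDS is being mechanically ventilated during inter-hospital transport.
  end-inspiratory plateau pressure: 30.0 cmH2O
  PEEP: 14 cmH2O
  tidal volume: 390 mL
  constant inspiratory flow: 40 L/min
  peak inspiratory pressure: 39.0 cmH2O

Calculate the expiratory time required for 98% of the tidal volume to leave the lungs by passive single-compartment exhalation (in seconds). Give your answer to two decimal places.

1.29

Flow: 40 L/min ÷ 60 = 0.6667 L/s.
R = (PIP − Pplat)/V̇ = (39.0 − 30.0) / 0.6667 = 9.0/0.6667 = 13.499 cmH2O·s/L.
C = Vt/(Pplat − PEEP) = 390.0 / (30.0 − 14) = 390.0/16.0 = 24.375 mL/cmH2O.
τ = R × C = 13.499 × 0.02438 L/cmH2O = 0.3291 s.
t = −τ·ln(1 − 0.98) = −0.3291·ln(0.02) = 1.287 s.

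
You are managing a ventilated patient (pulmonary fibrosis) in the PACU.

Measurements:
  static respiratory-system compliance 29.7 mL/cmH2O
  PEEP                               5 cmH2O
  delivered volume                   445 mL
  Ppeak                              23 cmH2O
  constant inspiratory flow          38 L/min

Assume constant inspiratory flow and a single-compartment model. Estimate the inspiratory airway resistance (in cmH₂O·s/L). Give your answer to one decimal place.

4.8

Flow: 38 L/min ÷ 60 = 0.6333 L/s.
Equation of motion (constant flow): PIP = Vt/C + R·V̇ + PEEP.
R·V̇ = PIP − Vt/C − PEEP = 23 − 445/29.7 − 5 = 23 − 14.983 − 5 = 3.017 cmH2O.
R = 3.017 / 0.6333 = 4.764 cmH2O·s/L.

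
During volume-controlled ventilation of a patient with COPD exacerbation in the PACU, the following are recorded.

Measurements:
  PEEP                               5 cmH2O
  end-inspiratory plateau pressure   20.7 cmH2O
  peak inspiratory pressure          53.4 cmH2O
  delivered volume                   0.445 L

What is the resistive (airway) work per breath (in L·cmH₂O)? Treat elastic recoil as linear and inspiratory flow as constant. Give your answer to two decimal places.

14.55

With constant inspiratory flow the resistive pressure is constant at PIP − Pplat = 53.4 − 20.7 = 32.7 cmH2O, so resistive work = 32.7 × 0.445 = 14.552 L·cmH2O.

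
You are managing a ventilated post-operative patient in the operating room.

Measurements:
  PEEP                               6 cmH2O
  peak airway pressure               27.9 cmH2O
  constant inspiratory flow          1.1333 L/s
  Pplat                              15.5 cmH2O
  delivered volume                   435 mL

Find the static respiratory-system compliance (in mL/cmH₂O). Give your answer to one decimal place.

45.8

Cstat = Vt / (Pplat − PEEP) = 435 / (15.5 − 6) = 435 / 9.5 = 45.789 mL/cmH2O.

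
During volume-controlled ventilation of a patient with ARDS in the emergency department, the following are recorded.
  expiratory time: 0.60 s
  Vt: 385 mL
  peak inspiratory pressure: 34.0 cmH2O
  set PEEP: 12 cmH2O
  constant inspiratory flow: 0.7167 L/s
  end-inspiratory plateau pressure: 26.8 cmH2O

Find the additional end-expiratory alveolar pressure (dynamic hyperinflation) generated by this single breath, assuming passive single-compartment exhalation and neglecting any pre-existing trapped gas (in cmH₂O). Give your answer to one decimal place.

R = (PIP − Pplat)/V̇ = (34.0 − 26.8) / 0.7167 = 7.2/0.7167 = 10.046 cmH2O·s/L.
C = Vt/(Pplat − PEEP) = 385.0 / (26.8 − 12) = 385.0/14.8 = 26.014 mL/cmH2O.
τ = R × C = 10.046 × 0.02601 L/cmH2O = 0.2613 s.
Fraction remaining = e^(−Te/τ) = e^(−0.60/0.2613) = 0.1006; trapped volume = 385.0 × 0.1006 = 38.731 mL.
Additional alveolar pressure from trapping ≈ V_trapped / C = 38.731 / 26.014 = 1.489 cmH2O.

1.5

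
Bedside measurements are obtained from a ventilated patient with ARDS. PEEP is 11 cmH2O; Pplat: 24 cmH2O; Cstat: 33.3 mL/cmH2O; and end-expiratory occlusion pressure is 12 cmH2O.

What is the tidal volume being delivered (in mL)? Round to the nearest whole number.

End-expiratory occlusion gives total PEEP = 12 cmH2O (intrinsic PEEP = 12 − 11 = 1). Use total PEEP for the elastic gradient.
Vt = Cstat × (Pplat − PEEPtotal) = 33.3 × (24 − 12) = 33.3 × 12.0 = 399.6 mL.

400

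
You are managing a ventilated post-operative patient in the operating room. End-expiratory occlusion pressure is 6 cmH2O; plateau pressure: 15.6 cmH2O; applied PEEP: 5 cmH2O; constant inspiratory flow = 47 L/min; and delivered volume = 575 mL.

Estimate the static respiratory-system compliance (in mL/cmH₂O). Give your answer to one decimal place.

59.9

End-expiratory occlusion gives total PEEP = 6 cmH2O (intrinsic PEEP = 6 − 5 = 1). Use total PEEP for the elastic gradient.
Cstat = Vt / (Pplat − PEEPtotal) = 575 / (15.6 − 6) = 575 / 9.6 = 59.896 mL/cmH2O.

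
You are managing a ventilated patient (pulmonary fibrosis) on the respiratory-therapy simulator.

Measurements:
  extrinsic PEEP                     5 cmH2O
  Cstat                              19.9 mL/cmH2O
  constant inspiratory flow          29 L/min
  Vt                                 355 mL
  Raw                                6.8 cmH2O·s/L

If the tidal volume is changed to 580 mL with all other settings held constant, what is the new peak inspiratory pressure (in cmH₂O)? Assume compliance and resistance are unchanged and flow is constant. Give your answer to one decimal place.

37.4

Flow: 29 L/min ÷ 60 = 0.4833 L/s.
PIP = Vt/C + R·V̇ + PEEP (constant-flow equation of motion).
Only the elastic term changes: ΔPIP = ΔVt / C = (580 − 355) / 19.9 = 11.307 cmH2O.
Original PIP = 355/19.9 + 6.8×0.4833 + 5 = 26.126 cmH2O; new PIP = 26.126 + (11.307) = 37.433 cmH2O.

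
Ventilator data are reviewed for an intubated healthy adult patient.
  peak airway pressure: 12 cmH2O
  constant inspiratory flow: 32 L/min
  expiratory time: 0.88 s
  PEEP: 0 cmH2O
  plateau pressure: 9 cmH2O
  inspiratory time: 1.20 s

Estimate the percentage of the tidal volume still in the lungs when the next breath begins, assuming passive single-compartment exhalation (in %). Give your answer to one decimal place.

Flow: 32 L/min ÷ 60 = 0.5333 L/s.
Vt = flow × Ti = 0.5333 L/s × 1.20 s × 1000 mL/L = 639.96 mL.
R = (PIP − Pplat)/V̇ = (12 − 9) / 0.5333 = 3.0/0.5333 = 5.625 cmH2O·s/L.
C = Vt/(Pplat − PEEP) = 639.96 / (9 − 0) = 639.96/9.0 = 71.107 mL/cmH2O.
τ = R × C = 5.625 × 0.07111 L/cmH2O = 0.4 s.
Fraction remaining at end-expiration = e^(−Te/τ) = e^(−0.88/0.4) = 0.1108 → 11.08%.

11.1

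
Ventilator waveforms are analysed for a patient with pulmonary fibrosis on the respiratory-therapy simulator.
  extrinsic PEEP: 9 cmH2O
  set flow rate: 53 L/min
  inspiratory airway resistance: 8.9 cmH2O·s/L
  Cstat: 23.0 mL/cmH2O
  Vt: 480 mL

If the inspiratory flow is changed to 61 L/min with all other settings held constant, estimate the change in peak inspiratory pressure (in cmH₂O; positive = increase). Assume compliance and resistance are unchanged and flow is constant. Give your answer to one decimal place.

Flow: 53 L/min ÷ 60 = 0.8833 L/s.
New flow: 61 L/min ÷ 60 = 1.0167 L/s.
PIP = Vt/C + R·V̇ + PEEP (constant-flow equation of motion).
Only the resistive term changes: ΔPIP = R × ΔV̇ = 8.9 × (1.0167 − 0.8833) = 8.9 × 0.1334 = 1.187 cmH2O.

1.2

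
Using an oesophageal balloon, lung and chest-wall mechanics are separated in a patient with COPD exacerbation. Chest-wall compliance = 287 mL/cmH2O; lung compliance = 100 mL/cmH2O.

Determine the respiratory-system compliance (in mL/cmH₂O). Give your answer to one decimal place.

Lung and chest wall are elastances in series: 1/Crs = 1/CL + 1/Ccw.
1/Crs = 1/100 + 1/287 = 0.01348.
Crs = 74.184 mL/cmH2O.

74.2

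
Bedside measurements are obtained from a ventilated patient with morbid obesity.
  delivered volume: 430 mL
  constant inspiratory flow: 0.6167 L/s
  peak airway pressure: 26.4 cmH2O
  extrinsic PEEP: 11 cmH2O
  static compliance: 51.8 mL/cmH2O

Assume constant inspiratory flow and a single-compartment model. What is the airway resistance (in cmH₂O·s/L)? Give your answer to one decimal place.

Equation of motion (constant flow): PIP = Vt/C + R·V̇ + PEEP.
R·V̇ = PIP − Vt/C − PEEP = 26.4 − 430/51.8 − 11 = 26.4 − 8.301 − 11 = 7.099 cmH2O.
R = 7.099 / 0.6167 = 11.511 cmH2O·s/L.

11.5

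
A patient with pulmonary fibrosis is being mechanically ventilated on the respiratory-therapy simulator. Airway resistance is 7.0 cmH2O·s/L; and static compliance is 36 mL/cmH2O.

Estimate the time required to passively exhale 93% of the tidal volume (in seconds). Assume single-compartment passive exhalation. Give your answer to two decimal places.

0.67

τ = R × C = 7.0 × 36 mL/cmH2O = 7.0 × 0.036 L/cmH2O = 0.252 s.
Exhaled fraction f = 1 − e^(−t/τ) → t = −τ·ln(1 − f) = −0.252·ln(0.07) = 0.6701 s.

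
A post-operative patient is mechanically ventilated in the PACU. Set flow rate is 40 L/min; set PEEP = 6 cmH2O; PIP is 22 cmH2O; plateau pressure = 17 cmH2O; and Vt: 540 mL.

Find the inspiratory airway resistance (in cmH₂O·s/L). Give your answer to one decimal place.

7.5

Flow: 40 L/min ÷ 60 = 0.6667 L/s.
Raw = (PIP − Pplat) / flow = (22 − 17) / 0.6667 = 5.0 / 0.6667 = 7.5 cmH2O·s/L.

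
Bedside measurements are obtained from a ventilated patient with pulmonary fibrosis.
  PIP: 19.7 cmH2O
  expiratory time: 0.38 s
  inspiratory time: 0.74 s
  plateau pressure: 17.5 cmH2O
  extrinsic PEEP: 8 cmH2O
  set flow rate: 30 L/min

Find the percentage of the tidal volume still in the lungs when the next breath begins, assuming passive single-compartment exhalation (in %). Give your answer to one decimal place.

10.9

Flow: 30 L/min ÷ 60 = 0.5 L/s.
Vt = flow × Ti = 0.5 L/s × 0.74 s × 1000 mL/L = 370.0 mL.
R = (PIP − Pplat)/V̇ = (19.7 − 17.5) / 0.5 = 2.2/0.5 = 4.4 cmH2O·s/L.
C = Vt/(Pplat − PEEP) = 370.0 / (17.5 − 8) = 370.0/9.5 = 38.947 mL/cmH2O.
τ = R × C = 4.4 × 0.03895 L/cmH2O = 0.1714 s.
Fraction remaining at end-expiration = e^(−Te/τ) = e^(−0.38/0.1714) = 0.1089 → 10.89%.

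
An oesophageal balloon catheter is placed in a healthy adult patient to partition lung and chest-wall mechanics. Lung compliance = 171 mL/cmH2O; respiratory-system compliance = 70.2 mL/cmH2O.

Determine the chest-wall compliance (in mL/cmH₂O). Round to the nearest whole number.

1/Ccw = 1/Crs − 1/CL.
1/Ccw = 1/70.2 − 1/171 = 0.008397.
Ccw = 119.09 mL/cmH2O.

119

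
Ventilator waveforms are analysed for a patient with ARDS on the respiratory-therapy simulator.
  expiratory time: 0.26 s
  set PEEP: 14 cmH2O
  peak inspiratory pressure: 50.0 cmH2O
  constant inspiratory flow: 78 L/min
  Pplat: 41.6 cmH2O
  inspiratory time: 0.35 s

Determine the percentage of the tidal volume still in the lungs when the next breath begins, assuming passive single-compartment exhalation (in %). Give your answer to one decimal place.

Flow: 78 L/min ÷ 60 = 1.3 L/s.
Vt = flow × Ti = 1.3 L/s × 0.35 s × 1000 mL/L = 455.0 mL.
R = (PIP − Pplat)/V̇ = (50.0 − 41.6) / 1.3 = 8.4/1.3 = 6.462 cmH2O·s/L.
C = Vt/(Pplat − PEEP) = 455.0 / (41.6 − 14) = 455.0/27.6 = 16.486 mL/cmH2O.
τ = R × C = 6.462 × 0.01649 L/cmH2O = 0.1066 s.
Fraction remaining at end-expiration = e^(−Te/τ) = e^(−0.26/0.1066) = 0.08725 → 8.725%.

8.7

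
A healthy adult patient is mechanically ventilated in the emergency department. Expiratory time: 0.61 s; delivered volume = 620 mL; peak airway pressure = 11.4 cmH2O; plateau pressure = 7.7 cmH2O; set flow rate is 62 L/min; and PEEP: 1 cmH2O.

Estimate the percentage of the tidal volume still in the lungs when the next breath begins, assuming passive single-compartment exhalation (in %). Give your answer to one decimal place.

Flow: 62 L/min ÷ 60 = 1.0333 L/s.
R = (PIP − Pplat)/V̇ = (11.4 − 7.7) / 1.0333 = 3.7/1.0333 = 3.581 cmH2O·s/L.
C = Vt/(Pplat − PEEP) = 620.0 / (7.7 − 1) = 620.0/6.7 = 92.537 mL/cmH2O.
τ = R × C = 3.581 × 0.09254 L/cmH2O = 0.3314 s.
Fraction remaining at end-expiration = e^(−Te/τ) = e^(−0.61/0.3314) = 0.1587 → 15.87%.

15.9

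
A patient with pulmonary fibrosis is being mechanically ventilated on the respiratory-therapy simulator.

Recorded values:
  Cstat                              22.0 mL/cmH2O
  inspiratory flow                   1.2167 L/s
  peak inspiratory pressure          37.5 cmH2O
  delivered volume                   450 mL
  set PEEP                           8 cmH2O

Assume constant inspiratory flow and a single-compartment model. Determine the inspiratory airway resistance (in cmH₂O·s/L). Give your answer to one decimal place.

7.4

Equation of motion (constant flow): PIP = Vt/C + R·V̇ + PEEP.
R·V̇ = PIP − Vt/C − PEEP = 37.5 − 450/22.0 − 8 = 37.5 − 20.455 − 8 = 9.045 cmH2O.
R = 9.045 / 1.2167 = 7.434 cmH2O·s/L.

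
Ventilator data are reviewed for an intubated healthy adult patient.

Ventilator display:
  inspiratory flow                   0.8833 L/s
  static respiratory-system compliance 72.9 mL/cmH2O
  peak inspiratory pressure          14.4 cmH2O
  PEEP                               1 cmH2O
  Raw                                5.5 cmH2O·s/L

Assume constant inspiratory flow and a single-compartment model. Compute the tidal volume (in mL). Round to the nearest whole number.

Equation of motion (constant flow): PIP = Vt/C + R·V̇ + PEEP.
Vt/C = PIP − R·V̇ − PEEP = 14.4 − 4.858 − 1 = 8.542 cmH2O.
Vt = C × 8.542 = 72.9 × 8.542 = 622.71 mL.

623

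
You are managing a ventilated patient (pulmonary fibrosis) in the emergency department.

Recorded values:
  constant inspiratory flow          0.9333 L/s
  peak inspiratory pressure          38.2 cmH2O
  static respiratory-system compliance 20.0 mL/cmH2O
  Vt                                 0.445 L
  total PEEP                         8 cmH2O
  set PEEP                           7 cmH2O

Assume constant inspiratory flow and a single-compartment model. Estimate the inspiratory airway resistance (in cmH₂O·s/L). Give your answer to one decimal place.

8.5

Total PEEP = 8 cmH2O (set 7 + intrinsic 1); this is the baseline alveolar pressure.
Equation of motion (constant flow): PIP = Vt/C + R·V̇ + PEEP.
R·V̇ = PIP − Vt/C − PEEP = 38.2 − 445/20.0 − 8 = 38.2 − 22.25 − 8 = 7.95 cmH2O.
R = 7.95 / 0.9333 = 8.518 cmH2O·s/L.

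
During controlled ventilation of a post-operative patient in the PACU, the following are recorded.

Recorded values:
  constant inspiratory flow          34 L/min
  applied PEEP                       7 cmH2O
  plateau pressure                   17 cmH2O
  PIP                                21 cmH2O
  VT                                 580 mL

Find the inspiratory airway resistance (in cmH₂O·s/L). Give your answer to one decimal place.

7.1

Flow: 34 L/min ÷ 60 = 0.5667 L/s.
Raw = (PIP − Pplat) / flow = (21 − 17) / 0.5667 = 4.0 / 0.5667 = 7.058 cmH2O·s/L.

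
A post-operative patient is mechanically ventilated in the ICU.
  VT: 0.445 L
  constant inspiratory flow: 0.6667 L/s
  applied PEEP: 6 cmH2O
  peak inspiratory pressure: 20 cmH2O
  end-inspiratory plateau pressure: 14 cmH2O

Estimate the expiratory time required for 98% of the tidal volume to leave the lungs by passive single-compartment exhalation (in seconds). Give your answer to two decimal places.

1.96

R = (PIP − Pplat)/V̇ = (20 − 14) / 0.6667 = 6.0/0.6667 = 9.0 cmH2O·s/L.
C = Vt/(Pplat − PEEP) = 445.0 / (14 − 6) = 445.0/8.0 = 55.625 mL/cmH2O.
τ = R × C = 9.0 × 0.05563 L/cmH2O = 0.5007 s.
t = −τ·ln(1 − 0.98) = −0.5007·ln(0.02) = 1.959 s.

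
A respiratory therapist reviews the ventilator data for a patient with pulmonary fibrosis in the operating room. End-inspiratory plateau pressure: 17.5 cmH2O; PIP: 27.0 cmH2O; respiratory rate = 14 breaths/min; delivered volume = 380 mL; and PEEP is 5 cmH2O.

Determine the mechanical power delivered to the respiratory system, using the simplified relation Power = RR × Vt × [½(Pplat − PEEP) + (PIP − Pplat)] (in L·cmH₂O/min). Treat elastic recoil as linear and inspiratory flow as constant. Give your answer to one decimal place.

Per-breath work = Vt × [½(Pplat−PEEP) + (PIP−Pplat)] = 0.380 × [0.5×12.5 + 9.5] = 0.380 × 15.75 = 5.985 L·cmH2O.
Power = 14 × 5.985 = 83.79 L·cmH2O/min.

83.8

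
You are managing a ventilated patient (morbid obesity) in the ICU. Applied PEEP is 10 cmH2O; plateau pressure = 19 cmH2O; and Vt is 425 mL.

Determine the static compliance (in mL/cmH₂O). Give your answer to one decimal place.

47.2

Cstat = Vt / (Pplat − PEEP) = 425 / (19 − 10) = 425 / 9.0 = 47.222 mL/cmH2O.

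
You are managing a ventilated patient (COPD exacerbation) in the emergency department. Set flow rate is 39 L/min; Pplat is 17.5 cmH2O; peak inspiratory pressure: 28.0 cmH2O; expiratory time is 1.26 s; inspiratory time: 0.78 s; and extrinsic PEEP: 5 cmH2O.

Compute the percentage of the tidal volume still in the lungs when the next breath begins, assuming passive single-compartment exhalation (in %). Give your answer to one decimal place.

Flow: 39 L/min ÷ 60 = 0.65 L/s.
Vt = flow × Ti = 0.65 L/s × 0.78 s × 1000 mL/L = 507.0 mL.
R = (PIP − Pplat)/V̇ = (28.0 − 17.5) / 0.65 = 10.5/0.65 = 16.154 cmH2O·s/L.
C = Vt/(Pplat − PEEP) = 507.0 / (17.5 − 5) = 507.0/12.5 = 40.56 mL/cmH2O.
τ = R × C = 16.154 × 0.04056 L/cmH2O = 0.6552 s.
Fraction remaining at end-expiration = e^(−Te/τ) = e^(−1.26/0.6552) = 0.1462 → 14.62%.

14.6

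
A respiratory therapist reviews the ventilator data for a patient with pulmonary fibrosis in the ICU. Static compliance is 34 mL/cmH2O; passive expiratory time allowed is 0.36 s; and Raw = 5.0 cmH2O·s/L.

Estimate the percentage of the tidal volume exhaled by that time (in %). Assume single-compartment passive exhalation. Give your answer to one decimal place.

88.0

τ = R × C = 5.0 × 34 mL/cmH2O = 5.0 × 0.034 L/cmH2O = 0.17 s.
Passive exhalation: V(t)/V₀ = e^(−t/τ) = e^(−0.36/0.17) = 0.1203.
Fraction exhaled = 1 − 0.1203 = 0.8797 → 87.97%.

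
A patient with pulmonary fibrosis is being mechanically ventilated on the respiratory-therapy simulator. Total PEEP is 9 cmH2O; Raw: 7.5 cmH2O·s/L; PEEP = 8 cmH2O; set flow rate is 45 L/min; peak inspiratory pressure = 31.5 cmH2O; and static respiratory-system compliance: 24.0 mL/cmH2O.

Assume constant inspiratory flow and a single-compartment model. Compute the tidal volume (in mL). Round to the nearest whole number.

405

Flow: 45 L/min ÷ 60 = 0.75 L/s.
Total PEEP = 9 cmH2O (set 8 + intrinsic 1); this is the baseline alveolar pressure.
Equation of motion (constant flow): PIP = Vt/C + R·V̇ + PEEP.
Vt/C = PIP − R·V̇ − PEEP = 31.5 − 5.625 − 9 = 16.875 cmH2O.
Vt = C × 16.875 = 24.0 × 16.875 = 405.0 mL.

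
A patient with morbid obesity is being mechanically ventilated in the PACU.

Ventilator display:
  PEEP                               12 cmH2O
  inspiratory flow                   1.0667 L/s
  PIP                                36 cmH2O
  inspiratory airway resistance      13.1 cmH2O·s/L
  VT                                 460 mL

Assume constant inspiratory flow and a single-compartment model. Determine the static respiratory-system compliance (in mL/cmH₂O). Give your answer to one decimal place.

Equation of motion (constant flow): PIP = Vt/C + R·V̇ + PEEP.
Vt/C = PIP − R·V̇ − PEEP = 36 − 13.1×1.0667 − 12 = 36 − 13.974 − 12 = 10.026 cmH2O.
C = Vt / 10.026 = 460 / 10.026 = 45.881 mL/cmH2O.

45.9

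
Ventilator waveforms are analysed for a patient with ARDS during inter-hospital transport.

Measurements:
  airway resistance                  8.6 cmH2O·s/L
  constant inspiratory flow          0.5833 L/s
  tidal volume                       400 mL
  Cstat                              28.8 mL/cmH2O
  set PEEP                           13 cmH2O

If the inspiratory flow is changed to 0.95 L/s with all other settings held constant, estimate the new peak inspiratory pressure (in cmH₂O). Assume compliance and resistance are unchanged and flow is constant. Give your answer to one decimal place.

35.1

PIP = Vt/C + R·V̇ + PEEP (constant-flow equation of motion).
Only the resistive term changes: ΔPIP = R × ΔV̇ = 8.6 × (0.95 − 0.5833) = 8.6 × 0.3667 = 3.154 cmH2O.
Original PIP = 400/28.8 + 8.6×0.5833 + 13 = 31.905 cmH2O; new PIP = 31.905 + (3.154) = 35.059 cmH2O.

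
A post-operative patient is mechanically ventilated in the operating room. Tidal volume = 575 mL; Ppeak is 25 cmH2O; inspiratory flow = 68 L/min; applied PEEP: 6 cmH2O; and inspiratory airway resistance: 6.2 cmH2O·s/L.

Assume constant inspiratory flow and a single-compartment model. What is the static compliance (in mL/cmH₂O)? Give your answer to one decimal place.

Flow: 68 L/min ÷ 60 = 1.1333 L/s.
Equation of motion (constant flow): PIP = Vt/C + R·V̇ + PEEP.
Vt/C = PIP − R·V̇ − PEEP = 25 − 6.2×1.1333 − 6 = 25 − 7.026 − 6 = 11.974 cmH2O.
C = Vt / 11.974 = 575 / 11.974 = 48.021 mL/cmH2O.

48.0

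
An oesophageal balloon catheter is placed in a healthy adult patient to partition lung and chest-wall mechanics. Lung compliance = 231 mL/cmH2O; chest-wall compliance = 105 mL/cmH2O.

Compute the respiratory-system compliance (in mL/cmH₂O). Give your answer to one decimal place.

72.2

Lung and chest wall are elastances in series: 1/Crs = 1/CL + 1/Ccw.
1/Crs = 1/231 + 1/105 = 0.01385.
Crs = 72.202 mL/cmH2O.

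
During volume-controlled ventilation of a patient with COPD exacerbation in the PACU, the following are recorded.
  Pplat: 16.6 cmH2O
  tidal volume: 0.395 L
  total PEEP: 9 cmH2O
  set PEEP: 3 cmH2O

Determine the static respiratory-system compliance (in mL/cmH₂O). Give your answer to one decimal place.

52.0

End-expiratory occlusion gives total PEEP = 9 cmH2O (intrinsic PEEP = 9 − 3 = 6). Use total PEEP for the elastic gradient.
Cstat = Vt / (Pplat − PEEPtotal) = 395 / (16.6 − 9) = 395 / 7.6 = 51.974 mL/cmH2O.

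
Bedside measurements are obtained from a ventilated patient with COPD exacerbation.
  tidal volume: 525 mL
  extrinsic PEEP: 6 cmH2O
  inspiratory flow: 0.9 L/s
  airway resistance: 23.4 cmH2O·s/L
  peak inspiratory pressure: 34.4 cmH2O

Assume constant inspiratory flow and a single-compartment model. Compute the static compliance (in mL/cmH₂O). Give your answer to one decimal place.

Equation of motion (constant flow): PIP = Vt/C + R·V̇ + PEEP.
Vt/C = PIP − R·V̇ − PEEP = 34.4 − 23.4×0.9 − 6 = 34.4 − 21.06 − 6 = 7.34 cmH2O.
C = Vt / 7.34 = 525 / 7.34 = 71.526 mL/cmH2O.

71.5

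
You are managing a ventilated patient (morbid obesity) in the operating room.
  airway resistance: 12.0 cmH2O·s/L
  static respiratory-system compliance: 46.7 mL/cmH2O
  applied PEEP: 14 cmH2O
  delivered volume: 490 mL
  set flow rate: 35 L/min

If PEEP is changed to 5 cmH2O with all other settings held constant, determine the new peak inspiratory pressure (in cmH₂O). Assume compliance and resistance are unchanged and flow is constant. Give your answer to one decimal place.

Flow: 35 L/min ÷ 60 = 0.5833 L/s.
PIP = Vt/C + R·V̇ + PEEP (constant-flow equation of motion).
Only the baseline term changes: ΔPIP = ΔPEEP = 5 − 14 = -9.0 cmH2O.
Original PIP = 490/46.7 + 12.0×0.5833 + 14 = 31.492 cmH2O; new PIP = 31.492 + (-9.0) = 22.492 cmH2O.

22.5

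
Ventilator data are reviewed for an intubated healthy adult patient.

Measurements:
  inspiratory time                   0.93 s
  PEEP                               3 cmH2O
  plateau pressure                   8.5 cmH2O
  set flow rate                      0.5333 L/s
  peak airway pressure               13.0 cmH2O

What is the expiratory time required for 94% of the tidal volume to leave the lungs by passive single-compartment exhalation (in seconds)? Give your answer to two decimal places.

Vt = flow × Ti = 0.5333 L/s × 0.93 s × 1000 mL/L = 495.97 mL.
R = (PIP − Pplat)/V̇ = (13.0 − 8.5) / 0.5333 = 4.5/0.5333 = 8.438 cmH2O·s/L.
C = Vt/(Pplat − PEEP) = 495.97 / (8.5 − 3) = 495.97/5.5 = 90.176 mL/cmH2O.
τ = R × C = 8.438 × 0.09018 L/cmH2O = 0.7609 s.
t = −τ·ln(1 − 0.94) = −0.7609·ln(0.06) = 2.141 s.

2.14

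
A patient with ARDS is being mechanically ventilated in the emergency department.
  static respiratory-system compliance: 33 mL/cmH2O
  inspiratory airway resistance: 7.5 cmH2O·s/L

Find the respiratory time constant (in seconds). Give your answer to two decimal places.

τ = R × C = 7.5 × 33 mL/cmH2O = 7.5 × 0.033 L/cmH2O = 0.2475 s.

0.25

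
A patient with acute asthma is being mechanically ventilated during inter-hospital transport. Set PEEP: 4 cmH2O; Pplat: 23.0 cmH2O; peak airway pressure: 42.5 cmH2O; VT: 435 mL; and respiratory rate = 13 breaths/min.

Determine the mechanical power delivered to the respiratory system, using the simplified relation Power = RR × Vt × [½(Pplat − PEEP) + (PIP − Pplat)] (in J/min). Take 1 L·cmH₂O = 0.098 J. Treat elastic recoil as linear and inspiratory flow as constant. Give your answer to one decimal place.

Per-breath work = Vt × [½(Pplat−PEEP) + (PIP−Pplat)] = 0.435 × [0.5×19.0 + 19.5] = 0.435 × 29.0 = 12.615 L·cmH2O.
Power = 13 × 12.615 = 164.0 L·cmH2O/min.
× 0.098 J/(L·cmH2O) → 16.072 J/min.

16.1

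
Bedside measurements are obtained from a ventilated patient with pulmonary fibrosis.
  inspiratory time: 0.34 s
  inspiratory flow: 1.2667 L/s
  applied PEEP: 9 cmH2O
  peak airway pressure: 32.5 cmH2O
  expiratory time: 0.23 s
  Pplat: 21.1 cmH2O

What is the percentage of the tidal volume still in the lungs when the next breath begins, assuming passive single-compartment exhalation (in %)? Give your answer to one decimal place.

Vt = flow × Ti = 1.2667 L/s × 0.34 s × 1000 mL/L = 430.68 mL.
R = (PIP − Pplat)/V̇ = (32.5 − 21.1) / 1.2667 = 11.4/1.2667 = 9.0 cmH2O·s/L.
C = Vt/(Pplat − PEEP) = 430.68 / (21.1 − 9) = 430.68/12.1 = 35.593 mL/cmH2O.
τ = R × C = 9.0 × 0.03559 L/cmH2O = 0.3203 s.
Fraction remaining at end-expiration = e^(−Te/τ) = e^(−0.23/0.3203) = 0.4877 → 48.77%.

48.8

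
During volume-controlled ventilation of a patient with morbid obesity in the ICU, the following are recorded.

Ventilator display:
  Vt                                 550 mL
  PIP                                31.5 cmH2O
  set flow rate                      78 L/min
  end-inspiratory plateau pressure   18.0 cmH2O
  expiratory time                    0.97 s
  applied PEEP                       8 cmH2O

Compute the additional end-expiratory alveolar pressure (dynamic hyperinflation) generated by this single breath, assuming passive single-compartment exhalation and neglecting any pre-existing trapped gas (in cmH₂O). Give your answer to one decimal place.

1.8

Flow: 78 L/min ÷ 60 = 1.3 L/s.
R = (PIP − Pplat)/V̇ = (31.5 − 18.0) / 1.3 = 13.5/1.3 = 10.385 cmH2O·s/L.
C = Vt/(Pplat − PEEP) = 550.0 / (18.0 − 8) = 550.0/10.0 = 55.0 mL/cmH2O.
τ = R × C = 10.385 × 0.055 L/cmH2O = 0.5712 s.
Fraction remaining = e^(−Te/τ) = e^(−0.97/0.5712) = 0.183; trapped volume = 550.0 × 0.183 = 100.65 mL.
Additional alveolar pressure from trapping ≈ V_trapped / C = 100.65 / 55.0 = 1.83 cmH2O.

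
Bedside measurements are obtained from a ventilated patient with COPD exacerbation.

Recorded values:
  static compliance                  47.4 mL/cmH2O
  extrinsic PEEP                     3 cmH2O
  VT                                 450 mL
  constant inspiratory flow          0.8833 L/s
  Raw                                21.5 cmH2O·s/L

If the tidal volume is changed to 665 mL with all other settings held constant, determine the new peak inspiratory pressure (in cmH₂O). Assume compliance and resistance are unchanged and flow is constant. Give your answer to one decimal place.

PIP = Vt/C + R·V̇ + PEEP (constant-flow equation of motion).
Only the elastic term changes: ΔPIP = ΔVt / C = (665 − 450) / 47.4 = 4.536 cmH2O.
Original PIP = 450/47.4 + 21.5×0.8833 + 3 = 31.485 cmH2O; new PIP = 31.485 + (4.536) = 36.021 cmH2O.

36.0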